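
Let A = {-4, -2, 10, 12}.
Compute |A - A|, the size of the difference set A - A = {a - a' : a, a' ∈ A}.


A - A = {a - a' : a, a' ∈ A}; |A| = 4.
Bounds: 2|A|-1 ≤ |A - A| ≤ |A|² - |A| + 1, i.e. 7 ≤ |A - A| ≤ 13.
Note: 0 ∈ A - A always (from a - a). The set is symmetric: if d ∈ A - A then -d ∈ A - A.
Enumerate nonzero differences d = a - a' with a > a' (then include -d):
Positive differences: {2, 12, 14, 16}
Full difference set: {0} ∪ (positive diffs) ∪ (negative diffs).
|A - A| = 1 + 2·4 = 9 (matches direct enumeration: 9).

|A - A| = 9


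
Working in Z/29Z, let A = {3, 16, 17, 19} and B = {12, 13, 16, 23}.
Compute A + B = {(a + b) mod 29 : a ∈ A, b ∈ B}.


Work in Z/29Z: reduce every sum a + b modulo 29.
Enumerate all 16 pairs:
a = 3: 3+12=15, 3+13=16, 3+16=19, 3+23=26
a = 16: 16+12=28, 16+13=0, 16+16=3, 16+23=10
a = 17: 17+12=0, 17+13=1, 17+16=4, 17+23=11
a = 19: 19+12=2, 19+13=3, 19+16=6, 19+23=13
Distinct residues collected: {0, 1, 2, 3, 4, 6, 10, 11, 13, 15, 16, 19, 26, 28}
|A + B| = 14 (out of 29 total residues).

A + B = {0, 1, 2, 3, 4, 6, 10, 11, 13, 15, 16, 19, 26, 28}


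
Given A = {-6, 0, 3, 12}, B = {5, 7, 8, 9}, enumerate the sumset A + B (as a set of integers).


A + B = {a + b : a ∈ A, b ∈ B}.
Enumerate all |A|·|B| = 4·4 = 16 pairs (a, b) and collect distinct sums.
a = -6: -6+5=-1, -6+7=1, -6+8=2, -6+9=3
a = 0: 0+5=5, 0+7=7, 0+8=8, 0+9=9
a = 3: 3+5=8, 3+7=10, 3+8=11, 3+9=12
a = 12: 12+5=17, 12+7=19, 12+8=20, 12+9=21
Collecting distinct sums: A + B = {-1, 1, 2, 3, 5, 7, 8, 9, 10, 11, 12, 17, 19, 20, 21}
|A + B| = 15

A + B = {-1, 1, 2, 3, 5, 7, 8, 9, 10, 11, 12, 17, 19, 20, 21}


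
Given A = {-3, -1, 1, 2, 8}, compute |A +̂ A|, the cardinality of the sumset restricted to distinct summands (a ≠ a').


Restricted sumset: A +̂ A = {a + a' : a ∈ A, a' ∈ A, a ≠ a'}.
Equivalently, take A + A and drop any sum 2a that is achievable ONLY as a + a for a ∈ A (i.e. sums representable only with equal summands).
Enumerate pairs (a, a') with a < a' (symmetric, so each unordered pair gives one sum; this covers all a ≠ a'):
  -3 + -1 = -4
  -3 + 1 = -2
  -3 + 2 = -1
  -3 + 8 = 5
  -1 + 1 = 0
  -1 + 2 = 1
  -1 + 8 = 7
  1 + 2 = 3
  1 + 8 = 9
  2 + 8 = 10
Collected distinct sums: {-4, -2, -1, 0, 1, 3, 5, 7, 9, 10}
|A +̂ A| = 10
(Reference bound: |A +̂ A| ≥ 2|A| - 3 for |A| ≥ 2, with |A| = 5 giving ≥ 7.)

|A +̂ A| = 10


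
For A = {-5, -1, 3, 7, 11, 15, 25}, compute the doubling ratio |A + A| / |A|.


|A| = 7.
Compute A + A by enumerating all 49 pairs.
A + A = {-10, -6, -2, 2, 6, 10, 14, 18, 20, 22, 24, 26, 28, 30, 32, 36, 40, 50}, so |A + A| = 18.
K = |A + A| / |A| = 18/7 (already in lowest terms) ≈ 2.5714.
Reference: AP of size 7 gives K = 13/7 ≈ 1.8571; a fully generic set of size 7 gives K ≈ 4.0000.

|A| = 7, |A + A| = 18, K = 18/7.


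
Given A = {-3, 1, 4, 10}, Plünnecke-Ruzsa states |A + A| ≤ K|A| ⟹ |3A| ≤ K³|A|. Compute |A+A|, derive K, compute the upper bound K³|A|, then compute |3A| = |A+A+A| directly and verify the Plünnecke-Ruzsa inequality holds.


|A| = 4.
Step 1: Compute A + A by enumerating all 16 pairs.
A + A = {-6, -2, 1, 2, 5, 7, 8, 11, 14, 20}, so |A + A| = 10.
Step 2: Doubling constant K = |A + A|/|A| = 10/4 = 10/4 ≈ 2.5000.
Step 3: Plünnecke-Ruzsa gives |3A| ≤ K³·|A| = (2.5000)³ · 4 ≈ 62.5000.
Step 4: Compute 3A = A + A + A directly by enumerating all triples (a,b,c) ∈ A³; |3A| = 19.
Step 5: Check 19 ≤ 62.5000? Yes ✓.

K = 10/4, Plünnecke-Ruzsa bound K³|A| ≈ 62.5000, |3A| = 19, inequality holds.


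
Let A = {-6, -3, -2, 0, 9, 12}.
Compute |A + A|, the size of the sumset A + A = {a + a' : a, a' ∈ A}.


A + A = {a + a' : a, a' ∈ A}; |A| = 6.
General bounds: 2|A| - 1 ≤ |A + A| ≤ |A|(|A|+1)/2, i.e. 11 ≤ |A + A| ≤ 21.
Lower bound 2|A|-1 is attained iff A is an arithmetic progression.
Enumerate sums a + a' for a ≤ a' (symmetric, so this suffices):
a = -6: -6+-6=-12, -6+-3=-9, -6+-2=-8, -6+0=-6, -6+9=3, -6+12=6
a = -3: -3+-3=-6, -3+-2=-5, -3+0=-3, -3+9=6, -3+12=9
a = -2: -2+-2=-4, -2+0=-2, -2+9=7, -2+12=10
a = 0: 0+0=0, 0+9=9, 0+12=12
a = 9: 9+9=18, 9+12=21
a = 12: 12+12=24
Distinct sums: {-12, -9, -8, -6, -5, -4, -3, -2, 0, 3, 6, 7, 9, 10, 12, 18, 21, 24}
|A + A| = 18

|A + A| = 18


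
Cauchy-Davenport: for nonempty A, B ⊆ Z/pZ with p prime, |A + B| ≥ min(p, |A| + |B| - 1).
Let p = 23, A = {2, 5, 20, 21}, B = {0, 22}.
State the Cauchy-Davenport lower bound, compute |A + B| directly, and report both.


Cauchy-Davenport: |A + B| ≥ min(p, |A| + |B| - 1) for A, B nonempty in Z/pZ.
|A| = 4, |B| = 2, p = 23.
CD lower bound = min(23, 4 + 2 - 1) = min(23, 5) = 5.
Compute A + B mod 23 directly:
a = 2: 2+0=2, 2+22=1
a = 5: 5+0=5, 5+22=4
a = 20: 20+0=20, 20+22=19
a = 21: 21+0=21, 21+22=20
A + B = {1, 2, 4, 5, 19, 20, 21}, so |A + B| = 7.
Verify: 7 ≥ 5? Yes ✓.

CD lower bound = 5, actual |A + B| = 7.


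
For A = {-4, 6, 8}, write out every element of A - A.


A - A = {a - a' : a, a' ∈ A}.
Compute a - a' for each ordered pair (a, a'):
a = -4: -4--4=0, -4-6=-10, -4-8=-12
a = 6: 6--4=10, 6-6=0, 6-8=-2
a = 8: 8--4=12, 8-6=2, 8-8=0
Collecting distinct values (and noting 0 appears from a-a):
A - A = {-12, -10, -2, 0, 2, 10, 12}
|A - A| = 7

A - A = {-12, -10, -2, 0, 2, 10, 12}


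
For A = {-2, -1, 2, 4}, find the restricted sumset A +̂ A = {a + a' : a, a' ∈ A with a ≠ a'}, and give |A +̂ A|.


Restricted sumset: A +̂ A = {a + a' : a ∈ A, a' ∈ A, a ≠ a'}.
Equivalently, take A + A and drop any sum 2a that is achievable ONLY as a + a for a ∈ A (i.e. sums representable only with equal summands).
Enumerate pairs (a, a') with a < a' (symmetric, so each unordered pair gives one sum; this covers all a ≠ a'):
  -2 + -1 = -3
  -2 + 2 = 0
  -2 + 4 = 2
  -1 + 2 = 1
  -1 + 4 = 3
  2 + 4 = 6
Collected distinct sums: {-3, 0, 1, 2, 3, 6}
|A +̂ A| = 6
(Reference bound: |A +̂ A| ≥ 2|A| - 3 for |A| ≥ 2, with |A| = 4 giving ≥ 5.)

|A +̂ A| = 6


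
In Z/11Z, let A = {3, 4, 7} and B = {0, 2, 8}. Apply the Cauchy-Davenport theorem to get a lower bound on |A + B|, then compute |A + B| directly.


Cauchy-Davenport: |A + B| ≥ min(p, |A| + |B| - 1) for A, B nonempty in Z/pZ.
|A| = 3, |B| = 3, p = 11.
CD lower bound = min(11, 3 + 3 - 1) = min(11, 5) = 5.
Compute A + B mod 11 directly:
a = 3: 3+0=3, 3+2=5, 3+8=0
a = 4: 4+0=4, 4+2=6, 4+8=1
a = 7: 7+0=7, 7+2=9, 7+8=4
A + B = {0, 1, 3, 4, 5, 6, 7, 9}, so |A + B| = 8.
Verify: 8 ≥ 5? Yes ✓.

CD lower bound = 5, actual |A + B| = 8.


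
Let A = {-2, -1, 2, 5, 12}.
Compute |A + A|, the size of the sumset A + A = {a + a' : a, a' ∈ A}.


A + A = {a + a' : a, a' ∈ A}; |A| = 5.
General bounds: 2|A| - 1 ≤ |A + A| ≤ |A|(|A|+1)/2, i.e. 9 ≤ |A + A| ≤ 15.
Lower bound 2|A|-1 is attained iff A is an arithmetic progression.
Enumerate sums a + a' for a ≤ a' (symmetric, so this suffices):
a = -2: -2+-2=-4, -2+-1=-3, -2+2=0, -2+5=3, -2+12=10
a = -1: -1+-1=-2, -1+2=1, -1+5=4, -1+12=11
a = 2: 2+2=4, 2+5=7, 2+12=14
a = 5: 5+5=10, 5+12=17
a = 12: 12+12=24
Distinct sums: {-4, -3, -2, 0, 1, 3, 4, 7, 10, 11, 14, 17, 24}
|A + A| = 13

|A + A| = 13


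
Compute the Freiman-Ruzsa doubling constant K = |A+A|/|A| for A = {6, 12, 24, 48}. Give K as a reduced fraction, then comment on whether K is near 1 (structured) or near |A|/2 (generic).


|A| = 4.
Compute A + A by enumerating all 16 pairs.
A + A = {12, 18, 24, 30, 36, 48, 54, 60, 72, 96}, so |A + A| = 10.
K = |A + A| / |A| = 10/4 = 5/2 ≈ 2.5000.
Reference: AP of size 4 gives K = 7/4 ≈ 1.7500; a fully generic set of size 4 gives K ≈ 2.5000.

|A| = 4, |A + A| = 10, K = 10/4 = 5/2.


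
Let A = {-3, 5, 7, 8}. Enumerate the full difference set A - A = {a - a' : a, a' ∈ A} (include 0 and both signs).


A - A = {a - a' : a, a' ∈ A}.
Compute a - a' for each ordered pair (a, a'):
a = -3: -3--3=0, -3-5=-8, -3-7=-10, -3-8=-11
a = 5: 5--3=8, 5-5=0, 5-7=-2, 5-8=-3
a = 7: 7--3=10, 7-5=2, 7-7=0, 7-8=-1
a = 8: 8--3=11, 8-5=3, 8-7=1, 8-8=0
Collecting distinct values (and noting 0 appears from a-a):
A - A = {-11, -10, -8, -3, -2, -1, 0, 1, 2, 3, 8, 10, 11}
|A - A| = 13

A - A = {-11, -10, -8, -3, -2, -1, 0, 1, 2, 3, 8, 10, 11}


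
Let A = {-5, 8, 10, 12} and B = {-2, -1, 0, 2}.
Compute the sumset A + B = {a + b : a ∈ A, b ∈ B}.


A + B = {a + b : a ∈ A, b ∈ B}.
Enumerate all |A|·|B| = 4·4 = 16 pairs (a, b) and collect distinct sums.
a = -5: -5+-2=-7, -5+-1=-6, -5+0=-5, -5+2=-3
a = 8: 8+-2=6, 8+-1=7, 8+0=8, 8+2=10
a = 10: 10+-2=8, 10+-1=9, 10+0=10, 10+2=12
a = 12: 12+-2=10, 12+-1=11, 12+0=12, 12+2=14
Collecting distinct sums: A + B = {-7, -6, -5, -3, 6, 7, 8, 9, 10, 11, 12, 14}
|A + B| = 12

A + B = {-7, -6, -5, -3, 6, 7, 8, 9, 10, 11, 12, 14}


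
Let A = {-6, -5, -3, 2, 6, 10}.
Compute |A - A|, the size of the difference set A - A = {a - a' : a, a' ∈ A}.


A - A = {a - a' : a, a' ∈ A}; |A| = 6.
Bounds: 2|A|-1 ≤ |A - A| ≤ |A|² - |A| + 1, i.e. 11 ≤ |A - A| ≤ 31.
Note: 0 ∈ A - A always (from a - a). The set is symmetric: if d ∈ A - A then -d ∈ A - A.
Enumerate nonzero differences d = a - a' with a > a' (then include -d):
Positive differences: {1, 2, 3, 4, 5, 7, 8, 9, 11, 12, 13, 15, 16}
Full difference set: {0} ∪ (positive diffs) ∪ (negative diffs).
|A - A| = 1 + 2·13 = 27 (matches direct enumeration: 27).

|A - A| = 27


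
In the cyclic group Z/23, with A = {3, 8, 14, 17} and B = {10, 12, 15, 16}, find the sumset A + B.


Work in Z/23Z: reduce every sum a + b modulo 23.
Enumerate all 16 pairs:
a = 3: 3+10=13, 3+12=15, 3+15=18, 3+16=19
a = 8: 8+10=18, 8+12=20, 8+15=0, 8+16=1
a = 14: 14+10=1, 14+12=3, 14+15=6, 14+16=7
a = 17: 17+10=4, 17+12=6, 17+15=9, 17+16=10
Distinct residues collected: {0, 1, 3, 4, 6, 7, 9, 10, 13, 15, 18, 19, 20}
|A + B| = 13 (out of 23 total residues).

A + B = {0, 1, 3, 4, 6, 7, 9, 10, 13, 15, 18, 19, 20}


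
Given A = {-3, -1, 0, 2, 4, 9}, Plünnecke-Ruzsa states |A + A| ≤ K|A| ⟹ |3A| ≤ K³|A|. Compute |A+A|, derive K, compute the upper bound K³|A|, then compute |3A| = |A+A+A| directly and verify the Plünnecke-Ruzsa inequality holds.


|A| = 6.
Step 1: Compute A + A by enumerating all 36 pairs.
A + A = {-6, -4, -3, -2, -1, 0, 1, 2, 3, 4, 6, 8, 9, 11, 13, 18}, so |A + A| = 16.
Step 2: Doubling constant K = |A + A|/|A| = 16/6 = 16/6 ≈ 2.6667.
Step 3: Plünnecke-Ruzsa gives |3A| ≤ K³·|A| = (2.6667)³ · 6 ≈ 113.7778.
Step 4: Compute 3A = A + A + A directly by enumerating all triples (a,b,c) ∈ A³; |3A| = 28.
Step 5: Check 28 ≤ 113.7778? Yes ✓.

K = 16/6, Plünnecke-Ruzsa bound K³|A| ≈ 113.7778, |3A| = 28, inequality holds.


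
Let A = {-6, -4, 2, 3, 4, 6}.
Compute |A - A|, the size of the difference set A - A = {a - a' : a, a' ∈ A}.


A - A = {a - a' : a, a' ∈ A}; |A| = 6.
Bounds: 2|A|-1 ≤ |A - A| ≤ |A|² - |A| + 1, i.e. 11 ≤ |A - A| ≤ 31.
Note: 0 ∈ A - A always (from a - a). The set is symmetric: if d ∈ A - A then -d ∈ A - A.
Enumerate nonzero differences d = a - a' with a > a' (then include -d):
Positive differences: {1, 2, 3, 4, 6, 7, 8, 9, 10, 12}
Full difference set: {0} ∪ (positive diffs) ∪ (negative diffs).
|A - A| = 1 + 2·10 = 21 (matches direct enumeration: 21).

|A - A| = 21


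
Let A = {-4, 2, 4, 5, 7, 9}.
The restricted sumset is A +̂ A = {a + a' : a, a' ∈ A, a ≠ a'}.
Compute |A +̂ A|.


Restricted sumset: A +̂ A = {a + a' : a ∈ A, a' ∈ A, a ≠ a'}.
Equivalently, take A + A and drop any sum 2a that is achievable ONLY as a + a for a ∈ A (i.e. sums representable only with equal summands).
Enumerate pairs (a, a') with a < a' (symmetric, so each unordered pair gives one sum; this covers all a ≠ a'):
  -4 + 2 = -2
  -4 + 4 = 0
  -4 + 5 = 1
  -4 + 7 = 3
  -4 + 9 = 5
  2 + 4 = 6
  2 + 5 = 7
  2 + 7 = 9
  2 + 9 = 11
  4 + 5 = 9
  4 + 7 = 11
  4 + 9 = 13
  5 + 7 = 12
  5 + 9 = 14
  7 + 9 = 16
Collected distinct sums: {-2, 0, 1, 3, 5, 6, 7, 9, 11, 12, 13, 14, 16}
|A +̂ A| = 13
(Reference bound: |A +̂ A| ≥ 2|A| - 3 for |A| ≥ 2, with |A| = 6 giving ≥ 9.)

|A +̂ A| = 13


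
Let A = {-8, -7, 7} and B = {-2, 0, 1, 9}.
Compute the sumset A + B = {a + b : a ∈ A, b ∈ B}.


A + B = {a + b : a ∈ A, b ∈ B}.
Enumerate all |A|·|B| = 3·4 = 12 pairs (a, b) and collect distinct sums.
a = -8: -8+-2=-10, -8+0=-8, -8+1=-7, -8+9=1
a = -7: -7+-2=-9, -7+0=-7, -7+1=-6, -7+9=2
a = 7: 7+-2=5, 7+0=7, 7+1=8, 7+9=16
Collecting distinct sums: A + B = {-10, -9, -8, -7, -6, 1, 2, 5, 7, 8, 16}
|A + B| = 11

A + B = {-10, -9, -8, -7, -6, 1, 2, 5, 7, 8, 16}


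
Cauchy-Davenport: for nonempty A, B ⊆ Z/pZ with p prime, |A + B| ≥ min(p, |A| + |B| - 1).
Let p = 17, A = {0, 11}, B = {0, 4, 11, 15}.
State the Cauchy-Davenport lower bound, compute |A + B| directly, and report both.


Cauchy-Davenport: |A + B| ≥ min(p, |A| + |B| - 1) for A, B nonempty in Z/pZ.
|A| = 2, |B| = 4, p = 17.
CD lower bound = min(17, 2 + 4 - 1) = min(17, 5) = 5.
Compute A + B mod 17 directly:
a = 0: 0+0=0, 0+4=4, 0+11=11, 0+15=15
a = 11: 11+0=11, 11+4=15, 11+11=5, 11+15=9
A + B = {0, 4, 5, 9, 11, 15}, so |A + B| = 6.
Verify: 6 ≥ 5? Yes ✓.

CD lower bound = 5, actual |A + B| = 6.


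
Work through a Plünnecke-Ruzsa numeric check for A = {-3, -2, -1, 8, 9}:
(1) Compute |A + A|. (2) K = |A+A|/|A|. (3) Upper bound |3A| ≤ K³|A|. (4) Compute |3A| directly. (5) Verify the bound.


|A| = 5.
Step 1: Compute A + A by enumerating all 25 pairs.
A + A = {-6, -5, -4, -3, -2, 5, 6, 7, 8, 16, 17, 18}, so |A + A| = 12.
Step 2: Doubling constant K = |A + A|/|A| = 12/5 = 12/5 ≈ 2.4000.
Step 3: Plünnecke-Ruzsa gives |3A| ≤ K³·|A| = (2.4000)³ · 5 ≈ 69.1200.
Step 4: Compute 3A = A + A + A directly by enumerating all triples (a,b,c) ∈ A³; |3A| = 22.
Step 5: Check 22 ≤ 69.1200? Yes ✓.

K = 12/5, Plünnecke-Ruzsa bound K³|A| ≈ 69.1200, |3A| = 22, inequality holds.


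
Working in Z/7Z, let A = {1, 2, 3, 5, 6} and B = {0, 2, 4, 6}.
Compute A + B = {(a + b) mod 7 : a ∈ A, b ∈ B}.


Work in Z/7Z: reduce every sum a + b modulo 7.
Enumerate all 20 pairs:
a = 1: 1+0=1, 1+2=3, 1+4=5, 1+6=0
a = 2: 2+0=2, 2+2=4, 2+4=6, 2+6=1
a = 3: 3+0=3, 3+2=5, 3+4=0, 3+6=2
a = 5: 5+0=5, 5+2=0, 5+4=2, 5+6=4
a = 6: 6+0=6, 6+2=1, 6+4=3, 6+6=5
Distinct residues collected: {0, 1, 2, 3, 4, 5, 6}
|A + B| = 7 (out of 7 total residues).

A + B = {0, 1, 2, 3, 4, 5, 6}


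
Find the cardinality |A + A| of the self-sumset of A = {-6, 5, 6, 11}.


A + A = {a + a' : a, a' ∈ A}; |A| = 4.
General bounds: 2|A| - 1 ≤ |A + A| ≤ |A|(|A|+1)/2, i.e. 7 ≤ |A + A| ≤ 10.
Lower bound 2|A|-1 is attained iff A is an arithmetic progression.
Enumerate sums a + a' for a ≤ a' (symmetric, so this suffices):
a = -6: -6+-6=-12, -6+5=-1, -6+6=0, -6+11=5
a = 5: 5+5=10, 5+6=11, 5+11=16
a = 6: 6+6=12, 6+11=17
a = 11: 11+11=22
Distinct sums: {-12, -1, 0, 5, 10, 11, 12, 16, 17, 22}
|A + A| = 10

|A + A| = 10


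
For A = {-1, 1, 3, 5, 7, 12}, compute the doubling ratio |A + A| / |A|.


|A| = 6.
Compute A + A by enumerating all 36 pairs.
A + A = {-2, 0, 2, 4, 6, 8, 10, 11, 12, 13, 14, 15, 17, 19, 24}, so |A + A| = 15.
K = |A + A| / |A| = 15/6 = 5/2 ≈ 2.5000.
Reference: AP of size 6 gives K = 11/6 ≈ 1.8333; a fully generic set of size 6 gives K ≈ 3.5000.

|A| = 6, |A + A| = 15, K = 15/6 = 5/2.


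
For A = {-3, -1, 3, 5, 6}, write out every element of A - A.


A - A = {a - a' : a, a' ∈ A}.
Compute a - a' for each ordered pair (a, a'):
a = -3: -3--3=0, -3--1=-2, -3-3=-6, -3-5=-8, -3-6=-9
a = -1: -1--3=2, -1--1=0, -1-3=-4, -1-5=-6, -1-6=-7
a = 3: 3--3=6, 3--1=4, 3-3=0, 3-5=-2, 3-6=-3
a = 5: 5--3=8, 5--1=6, 5-3=2, 5-5=0, 5-6=-1
a = 6: 6--3=9, 6--1=7, 6-3=3, 6-5=1, 6-6=0
Collecting distinct values (and noting 0 appears from a-a):
A - A = {-9, -8, -7, -6, -4, -3, -2, -1, 0, 1, 2, 3, 4, 6, 7, 8, 9}
|A - A| = 17

A - A = {-9, -8, -7, -6, -4, -3, -2, -1, 0, 1, 2, 3, 4, 6, 7, 8, 9}


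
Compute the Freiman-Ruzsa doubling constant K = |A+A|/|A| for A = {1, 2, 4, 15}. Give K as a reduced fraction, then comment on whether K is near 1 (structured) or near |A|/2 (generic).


|A| = 4.
Compute A + A by enumerating all 16 pairs.
A + A = {2, 3, 4, 5, 6, 8, 16, 17, 19, 30}, so |A + A| = 10.
K = |A + A| / |A| = 10/4 = 5/2 ≈ 2.5000.
Reference: AP of size 4 gives K = 7/4 ≈ 1.7500; a fully generic set of size 4 gives K ≈ 2.5000.

|A| = 4, |A + A| = 10, K = 10/4 = 5/2.


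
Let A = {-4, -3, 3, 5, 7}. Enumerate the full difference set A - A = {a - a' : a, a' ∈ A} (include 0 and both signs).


A - A = {a - a' : a, a' ∈ A}.
Compute a - a' for each ordered pair (a, a'):
a = -4: -4--4=0, -4--3=-1, -4-3=-7, -4-5=-9, -4-7=-11
a = -3: -3--4=1, -3--3=0, -3-3=-6, -3-5=-8, -3-7=-10
a = 3: 3--4=7, 3--3=6, 3-3=0, 3-5=-2, 3-7=-4
a = 5: 5--4=9, 5--3=8, 5-3=2, 5-5=0, 5-7=-2
a = 7: 7--4=11, 7--3=10, 7-3=4, 7-5=2, 7-7=0
Collecting distinct values (and noting 0 appears from a-a):
A - A = {-11, -10, -9, -8, -7, -6, -4, -2, -1, 0, 1, 2, 4, 6, 7, 8, 9, 10, 11}
|A - A| = 19

A - A = {-11, -10, -9, -8, -7, -6, -4, -2, -1, 0, 1, 2, 4, 6, 7, 8, 9, 10, 11}


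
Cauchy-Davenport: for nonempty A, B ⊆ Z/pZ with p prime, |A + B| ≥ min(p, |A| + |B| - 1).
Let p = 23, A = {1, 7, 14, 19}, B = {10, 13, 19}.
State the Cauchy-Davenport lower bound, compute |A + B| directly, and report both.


Cauchy-Davenport: |A + B| ≥ min(p, |A| + |B| - 1) for A, B nonempty in Z/pZ.
|A| = 4, |B| = 3, p = 23.
CD lower bound = min(23, 4 + 3 - 1) = min(23, 6) = 6.
Compute A + B mod 23 directly:
a = 1: 1+10=11, 1+13=14, 1+19=20
a = 7: 7+10=17, 7+13=20, 7+19=3
a = 14: 14+10=1, 14+13=4, 14+19=10
a = 19: 19+10=6, 19+13=9, 19+19=15
A + B = {1, 3, 4, 6, 9, 10, 11, 14, 15, 17, 20}, so |A + B| = 11.
Verify: 11 ≥ 6? Yes ✓.

CD lower bound = 6, actual |A + B| = 11.


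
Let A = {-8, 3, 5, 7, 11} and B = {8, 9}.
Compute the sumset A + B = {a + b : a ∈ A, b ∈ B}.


A + B = {a + b : a ∈ A, b ∈ B}.
Enumerate all |A|·|B| = 5·2 = 10 pairs (a, b) and collect distinct sums.
a = -8: -8+8=0, -8+9=1
a = 3: 3+8=11, 3+9=12
a = 5: 5+8=13, 5+9=14
a = 7: 7+8=15, 7+9=16
a = 11: 11+8=19, 11+9=20
Collecting distinct sums: A + B = {0, 1, 11, 12, 13, 14, 15, 16, 19, 20}
|A + B| = 10

A + B = {0, 1, 11, 12, 13, 14, 15, 16, 19, 20}


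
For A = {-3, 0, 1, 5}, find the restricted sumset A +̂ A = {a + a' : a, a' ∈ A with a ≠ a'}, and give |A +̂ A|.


Restricted sumset: A +̂ A = {a + a' : a ∈ A, a' ∈ A, a ≠ a'}.
Equivalently, take A + A and drop any sum 2a that is achievable ONLY as a + a for a ∈ A (i.e. sums representable only with equal summands).
Enumerate pairs (a, a') with a < a' (symmetric, so each unordered pair gives one sum; this covers all a ≠ a'):
  -3 + 0 = -3
  -3 + 1 = -2
  -3 + 5 = 2
  0 + 1 = 1
  0 + 5 = 5
  1 + 5 = 6
Collected distinct sums: {-3, -2, 1, 2, 5, 6}
|A +̂ A| = 6
(Reference bound: |A +̂ A| ≥ 2|A| - 3 for |A| ≥ 2, with |A| = 4 giving ≥ 5.)

|A +̂ A| = 6


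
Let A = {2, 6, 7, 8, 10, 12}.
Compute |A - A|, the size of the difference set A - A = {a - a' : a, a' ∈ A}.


A - A = {a - a' : a, a' ∈ A}; |A| = 6.
Bounds: 2|A|-1 ≤ |A - A| ≤ |A|² - |A| + 1, i.e. 11 ≤ |A - A| ≤ 31.
Note: 0 ∈ A - A always (from a - a). The set is symmetric: if d ∈ A - A then -d ∈ A - A.
Enumerate nonzero differences d = a - a' with a > a' (then include -d):
Positive differences: {1, 2, 3, 4, 5, 6, 8, 10}
Full difference set: {0} ∪ (positive diffs) ∪ (negative diffs).
|A - A| = 1 + 2·8 = 17 (matches direct enumeration: 17).

|A - A| = 17


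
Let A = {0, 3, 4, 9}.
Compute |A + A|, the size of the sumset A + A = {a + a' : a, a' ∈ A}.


A + A = {a + a' : a, a' ∈ A}; |A| = 4.
General bounds: 2|A| - 1 ≤ |A + A| ≤ |A|(|A|+1)/2, i.e. 7 ≤ |A + A| ≤ 10.
Lower bound 2|A|-1 is attained iff A is an arithmetic progression.
Enumerate sums a + a' for a ≤ a' (symmetric, so this suffices):
a = 0: 0+0=0, 0+3=3, 0+4=4, 0+9=9
a = 3: 3+3=6, 3+4=7, 3+9=12
a = 4: 4+4=8, 4+9=13
a = 9: 9+9=18
Distinct sums: {0, 3, 4, 6, 7, 8, 9, 12, 13, 18}
|A + A| = 10

|A + A| = 10


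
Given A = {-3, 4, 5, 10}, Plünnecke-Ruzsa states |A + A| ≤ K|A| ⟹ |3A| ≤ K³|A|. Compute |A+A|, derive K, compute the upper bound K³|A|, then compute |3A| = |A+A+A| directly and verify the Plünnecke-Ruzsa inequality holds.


|A| = 4.
Step 1: Compute A + A by enumerating all 16 pairs.
A + A = {-6, 1, 2, 7, 8, 9, 10, 14, 15, 20}, so |A + A| = 10.
Step 2: Doubling constant K = |A + A|/|A| = 10/4 = 10/4 ≈ 2.5000.
Step 3: Plünnecke-Ruzsa gives |3A| ≤ K³·|A| = (2.5000)³ · 4 ≈ 62.5000.
Step 4: Compute 3A = A + A + A directly by enumerating all triples (a,b,c) ∈ A³; |3A| = 19.
Step 5: Check 19 ≤ 62.5000? Yes ✓.

K = 10/4, Plünnecke-Ruzsa bound K³|A| ≈ 62.5000, |3A| = 19, inequality holds.


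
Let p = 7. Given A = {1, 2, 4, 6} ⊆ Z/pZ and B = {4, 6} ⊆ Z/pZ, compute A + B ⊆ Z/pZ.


Work in Z/7Z: reduce every sum a + b modulo 7.
Enumerate all 8 pairs:
a = 1: 1+4=5, 1+6=0
a = 2: 2+4=6, 2+6=1
a = 4: 4+4=1, 4+6=3
a = 6: 6+4=3, 6+6=5
Distinct residues collected: {0, 1, 3, 5, 6}
|A + B| = 5 (out of 7 total residues).

A + B = {0, 1, 3, 5, 6}


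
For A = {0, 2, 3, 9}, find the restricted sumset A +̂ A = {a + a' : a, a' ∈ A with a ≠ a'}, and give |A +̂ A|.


Restricted sumset: A +̂ A = {a + a' : a ∈ A, a' ∈ A, a ≠ a'}.
Equivalently, take A + A and drop any sum 2a that is achievable ONLY as a + a for a ∈ A (i.e. sums representable only with equal summands).
Enumerate pairs (a, a') with a < a' (symmetric, so each unordered pair gives one sum; this covers all a ≠ a'):
  0 + 2 = 2
  0 + 3 = 3
  0 + 9 = 9
  2 + 3 = 5
  2 + 9 = 11
  3 + 9 = 12
Collected distinct sums: {2, 3, 5, 9, 11, 12}
|A +̂ A| = 6
(Reference bound: |A +̂ A| ≥ 2|A| - 3 for |A| ≥ 2, with |A| = 4 giving ≥ 5.)

|A +̂ A| = 6


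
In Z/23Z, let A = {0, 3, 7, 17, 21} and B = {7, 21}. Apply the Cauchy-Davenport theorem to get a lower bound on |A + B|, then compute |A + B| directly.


Cauchy-Davenport: |A + B| ≥ min(p, |A| + |B| - 1) for A, B nonempty in Z/pZ.
|A| = 5, |B| = 2, p = 23.
CD lower bound = min(23, 5 + 2 - 1) = min(23, 6) = 6.
Compute A + B mod 23 directly:
a = 0: 0+7=7, 0+21=21
a = 3: 3+7=10, 3+21=1
a = 7: 7+7=14, 7+21=5
a = 17: 17+7=1, 17+21=15
a = 21: 21+7=5, 21+21=19
A + B = {1, 5, 7, 10, 14, 15, 19, 21}, so |A + B| = 8.
Verify: 8 ≥ 6? Yes ✓.

CD lower bound = 6, actual |A + B| = 8.


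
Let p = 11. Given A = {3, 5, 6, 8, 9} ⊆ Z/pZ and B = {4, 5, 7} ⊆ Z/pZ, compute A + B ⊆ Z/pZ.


Work in Z/11Z: reduce every sum a + b modulo 11.
Enumerate all 15 pairs:
a = 3: 3+4=7, 3+5=8, 3+7=10
a = 5: 5+4=9, 5+5=10, 5+7=1
a = 6: 6+4=10, 6+5=0, 6+7=2
a = 8: 8+4=1, 8+5=2, 8+7=4
a = 9: 9+4=2, 9+5=3, 9+7=5
Distinct residues collected: {0, 1, 2, 3, 4, 5, 7, 8, 9, 10}
|A + B| = 10 (out of 11 total residues).

A + B = {0, 1, 2, 3, 4, 5, 7, 8, 9, 10}


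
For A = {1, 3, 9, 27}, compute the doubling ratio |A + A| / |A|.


|A| = 4.
Compute A + A by enumerating all 16 pairs.
A + A = {2, 4, 6, 10, 12, 18, 28, 30, 36, 54}, so |A + A| = 10.
K = |A + A| / |A| = 10/4 = 5/2 ≈ 2.5000.
Reference: AP of size 4 gives K = 7/4 ≈ 1.7500; a fully generic set of size 4 gives K ≈ 2.5000.

|A| = 4, |A + A| = 10, K = 10/4 = 5/2.


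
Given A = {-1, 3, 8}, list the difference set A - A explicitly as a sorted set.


A - A = {a - a' : a, a' ∈ A}.
Compute a - a' for each ordered pair (a, a'):
a = -1: -1--1=0, -1-3=-4, -1-8=-9
a = 3: 3--1=4, 3-3=0, 3-8=-5
a = 8: 8--1=9, 8-3=5, 8-8=0
Collecting distinct values (and noting 0 appears from a-a):
A - A = {-9, -5, -4, 0, 4, 5, 9}
|A - A| = 7

A - A = {-9, -5, -4, 0, 4, 5, 9}


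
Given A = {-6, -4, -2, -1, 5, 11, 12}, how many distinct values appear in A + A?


A + A = {a + a' : a, a' ∈ A}; |A| = 7.
General bounds: 2|A| - 1 ≤ |A + A| ≤ |A|(|A|+1)/2, i.e. 13 ≤ |A + A| ≤ 28.
Lower bound 2|A|-1 is attained iff A is an arithmetic progression.
Enumerate sums a + a' for a ≤ a' (symmetric, so this suffices):
a = -6: -6+-6=-12, -6+-4=-10, -6+-2=-8, -6+-1=-7, -6+5=-1, -6+11=5, -6+12=6
a = -4: -4+-4=-8, -4+-2=-6, -4+-1=-5, -4+5=1, -4+11=7, -4+12=8
a = -2: -2+-2=-4, -2+-1=-3, -2+5=3, -2+11=9, -2+12=10
a = -1: -1+-1=-2, -1+5=4, -1+11=10, -1+12=11
a = 5: 5+5=10, 5+11=16, 5+12=17
a = 11: 11+11=22, 11+12=23
a = 12: 12+12=24
Distinct sums: {-12, -10, -8, -7, -6, -5, -4, -3, -2, -1, 1, 3, 4, 5, 6, 7, 8, 9, 10, 11, 16, 17, 22, 23, 24}
|A + A| = 25

|A + A| = 25


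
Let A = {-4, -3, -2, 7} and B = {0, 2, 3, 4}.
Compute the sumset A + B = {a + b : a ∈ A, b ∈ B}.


A + B = {a + b : a ∈ A, b ∈ B}.
Enumerate all |A|·|B| = 4·4 = 16 pairs (a, b) and collect distinct sums.
a = -4: -4+0=-4, -4+2=-2, -4+3=-1, -4+4=0
a = -3: -3+0=-3, -3+2=-1, -3+3=0, -3+4=1
a = -2: -2+0=-2, -2+2=0, -2+3=1, -2+4=2
a = 7: 7+0=7, 7+2=9, 7+3=10, 7+4=11
Collecting distinct sums: A + B = {-4, -3, -2, -1, 0, 1, 2, 7, 9, 10, 11}
|A + B| = 11

A + B = {-4, -3, -2, -1, 0, 1, 2, 7, 9, 10, 11}


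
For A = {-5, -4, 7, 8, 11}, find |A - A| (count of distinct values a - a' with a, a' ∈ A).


A - A = {a - a' : a, a' ∈ A}; |A| = 5.
Bounds: 2|A|-1 ≤ |A - A| ≤ |A|² - |A| + 1, i.e. 9 ≤ |A - A| ≤ 21.
Note: 0 ∈ A - A always (from a - a). The set is symmetric: if d ∈ A - A then -d ∈ A - A.
Enumerate nonzero differences d = a - a' with a > a' (then include -d):
Positive differences: {1, 3, 4, 11, 12, 13, 15, 16}
Full difference set: {0} ∪ (positive diffs) ∪ (negative diffs).
|A - A| = 1 + 2·8 = 17 (matches direct enumeration: 17).

|A - A| = 17


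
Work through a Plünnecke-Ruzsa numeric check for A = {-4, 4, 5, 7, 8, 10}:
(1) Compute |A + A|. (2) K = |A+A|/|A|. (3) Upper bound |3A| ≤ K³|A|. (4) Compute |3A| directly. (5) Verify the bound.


|A| = 6.
Step 1: Compute A + A by enumerating all 36 pairs.
A + A = {-8, 0, 1, 3, 4, 6, 8, 9, 10, 11, 12, 13, 14, 15, 16, 17, 18, 20}, so |A + A| = 18.
Step 2: Doubling constant K = |A + A|/|A| = 18/6 = 18/6 ≈ 3.0000.
Step 3: Plünnecke-Ruzsa gives |3A| ≤ K³·|A| = (3.0000)³ · 6 ≈ 162.0000.
Step 4: Compute 3A = A + A + A directly by enumerating all triples (a,b,c) ∈ A³; |3A| = 32.
Step 5: Check 32 ≤ 162.0000? Yes ✓.

K = 18/6, Plünnecke-Ruzsa bound K³|A| ≈ 162.0000, |3A| = 32, inequality holds.


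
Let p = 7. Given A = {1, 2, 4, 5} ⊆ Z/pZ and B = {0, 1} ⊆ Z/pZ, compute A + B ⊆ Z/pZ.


Work in Z/7Z: reduce every sum a + b modulo 7.
Enumerate all 8 pairs:
a = 1: 1+0=1, 1+1=2
a = 2: 2+0=2, 2+1=3
a = 4: 4+0=4, 4+1=5
a = 5: 5+0=5, 5+1=6
Distinct residues collected: {1, 2, 3, 4, 5, 6}
|A + B| = 6 (out of 7 total residues).

A + B = {1, 2, 3, 4, 5, 6}


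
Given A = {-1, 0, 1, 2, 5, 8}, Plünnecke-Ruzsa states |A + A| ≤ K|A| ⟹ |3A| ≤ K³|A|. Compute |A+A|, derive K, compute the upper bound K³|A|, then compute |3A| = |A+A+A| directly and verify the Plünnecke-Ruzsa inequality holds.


|A| = 6.
Step 1: Compute A + A by enumerating all 36 pairs.
A + A = {-2, -1, 0, 1, 2, 3, 4, 5, 6, 7, 8, 9, 10, 13, 16}, so |A + A| = 15.
Step 2: Doubling constant K = |A + A|/|A| = 15/6 = 15/6 ≈ 2.5000.
Step 3: Plünnecke-Ruzsa gives |3A| ≤ K³·|A| = (2.5000)³ · 6 ≈ 93.7500.
Step 4: Compute 3A = A + A + A directly by enumerating all triples (a,b,c) ∈ A³; |3A| = 24.
Step 5: Check 24 ≤ 93.7500? Yes ✓.

K = 15/6, Plünnecke-Ruzsa bound K³|A| ≈ 93.7500, |3A| = 24, inequality holds.


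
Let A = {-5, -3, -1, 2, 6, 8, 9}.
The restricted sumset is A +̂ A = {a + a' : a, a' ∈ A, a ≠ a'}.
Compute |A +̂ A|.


Restricted sumset: A +̂ A = {a + a' : a ∈ A, a' ∈ A, a ≠ a'}.
Equivalently, take A + A and drop any sum 2a that is achievable ONLY as a + a for a ∈ A (i.e. sums representable only with equal summands).
Enumerate pairs (a, a') with a < a' (symmetric, so each unordered pair gives one sum; this covers all a ≠ a'):
  -5 + -3 = -8
  -5 + -1 = -6
  -5 + 2 = -3
  -5 + 6 = 1
  -5 + 8 = 3
  -5 + 9 = 4
  -3 + -1 = -4
  -3 + 2 = -1
  -3 + 6 = 3
  -3 + 8 = 5
  -3 + 9 = 6
  -1 + 2 = 1
  -1 + 6 = 5
  -1 + 8 = 7
  -1 + 9 = 8
  2 + 6 = 8
  2 + 8 = 10
  2 + 9 = 11
  6 + 8 = 14
  6 + 9 = 15
  8 + 9 = 17
Collected distinct sums: {-8, -6, -4, -3, -1, 1, 3, 4, 5, 6, 7, 8, 10, 11, 14, 15, 17}
|A +̂ A| = 17
(Reference bound: |A +̂ A| ≥ 2|A| - 3 for |A| ≥ 2, with |A| = 7 giving ≥ 11.)

|A +̂ A| = 17


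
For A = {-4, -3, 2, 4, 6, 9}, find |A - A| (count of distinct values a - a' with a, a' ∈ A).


A - A = {a - a' : a, a' ∈ A}; |A| = 6.
Bounds: 2|A|-1 ≤ |A - A| ≤ |A|² - |A| + 1, i.e. 11 ≤ |A - A| ≤ 31.
Note: 0 ∈ A - A always (from a - a). The set is symmetric: if d ∈ A - A then -d ∈ A - A.
Enumerate nonzero differences d = a - a' with a > a' (then include -d):
Positive differences: {1, 2, 3, 4, 5, 6, 7, 8, 9, 10, 12, 13}
Full difference set: {0} ∪ (positive diffs) ∪ (negative diffs).
|A - A| = 1 + 2·12 = 25 (matches direct enumeration: 25).

|A - A| = 25


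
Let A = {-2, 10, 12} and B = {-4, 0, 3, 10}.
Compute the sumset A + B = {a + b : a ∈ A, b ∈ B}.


A + B = {a + b : a ∈ A, b ∈ B}.
Enumerate all |A|·|B| = 3·4 = 12 pairs (a, b) and collect distinct sums.
a = -2: -2+-4=-6, -2+0=-2, -2+3=1, -2+10=8
a = 10: 10+-4=6, 10+0=10, 10+3=13, 10+10=20
a = 12: 12+-4=8, 12+0=12, 12+3=15, 12+10=22
Collecting distinct sums: A + B = {-6, -2, 1, 6, 8, 10, 12, 13, 15, 20, 22}
|A + B| = 11

A + B = {-6, -2, 1, 6, 8, 10, 12, 13, 15, 20, 22}


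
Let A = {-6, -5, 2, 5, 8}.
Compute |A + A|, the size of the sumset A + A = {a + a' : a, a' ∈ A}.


A + A = {a + a' : a, a' ∈ A}; |A| = 5.
General bounds: 2|A| - 1 ≤ |A + A| ≤ |A|(|A|+1)/2, i.e. 9 ≤ |A + A| ≤ 15.
Lower bound 2|A|-1 is attained iff A is an arithmetic progression.
Enumerate sums a + a' for a ≤ a' (symmetric, so this suffices):
a = -6: -6+-6=-12, -6+-5=-11, -6+2=-4, -6+5=-1, -6+8=2
a = -5: -5+-5=-10, -5+2=-3, -5+5=0, -5+8=3
a = 2: 2+2=4, 2+5=7, 2+8=10
a = 5: 5+5=10, 5+8=13
a = 8: 8+8=16
Distinct sums: {-12, -11, -10, -4, -3, -1, 0, 2, 3, 4, 7, 10, 13, 16}
|A + A| = 14

|A + A| = 14


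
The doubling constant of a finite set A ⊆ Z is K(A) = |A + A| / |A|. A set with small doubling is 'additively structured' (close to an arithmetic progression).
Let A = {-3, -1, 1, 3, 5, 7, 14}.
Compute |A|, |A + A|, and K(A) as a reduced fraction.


|A| = 7.
Compute A + A by enumerating all 49 pairs.
A + A = {-6, -4, -2, 0, 2, 4, 6, 8, 10, 11, 12, 13, 14, 15, 17, 19, 21, 28}, so |A + A| = 18.
K = |A + A| / |A| = 18/7 (already in lowest terms) ≈ 2.5714.
Reference: AP of size 7 gives K = 13/7 ≈ 1.8571; a fully generic set of size 7 gives K ≈ 4.0000.

|A| = 7, |A + A| = 18, K = 18/7.


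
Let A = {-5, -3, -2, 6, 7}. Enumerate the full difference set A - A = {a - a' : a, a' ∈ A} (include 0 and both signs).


A - A = {a - a' : a, a' ∈ A}.
Compute a - a' for each ordered pair (a, a'):
a = -5: -5--5=0, -5--3=-2, -5--2=-3, -5-6=-11, -5-7=-12
a = -3: -3--5=2, -3--3=0, -3--2=-1, -3-6=-9, -3-7=-10
a = -2: -2--5=3, -2--3=1, -2--2=0, -2-6=-8, -2-7=-9
a = 6: 6--5=11, 6--3=9, 6--2=8, 6-6=0, 6-7=-1
a = 7: 7--5=12, 7--3=10, 7--2=9, 7-6=1, 7-7=0
Collecting distinct values (and noting 0 appears from a-a):
A - A = {-12, -11, -10, -9, -8, -3, -2, -1, 0, 1, 2, 3, 8, 9, 10, 11, 12}
|A - A| = 17

A - A = {-12, -11, -10, -9, -8, -3, -2, -1, 0, 1, 2, 3, 8, 9, 10, 11, 12}


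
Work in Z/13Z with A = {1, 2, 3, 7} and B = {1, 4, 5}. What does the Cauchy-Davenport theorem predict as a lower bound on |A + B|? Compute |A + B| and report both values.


Cauchy-Davenport: |A + B| ≥ min(p, |A| + |B| - 1) for A, B nonempty in Z/pZ.
|A| = 4, |B| = 3, p = 13.
CD lower bound = min(13, 4 + 3 - 1) = min(13, 6) = 6.
Compute A + B mod 13 directly:
a = 1: 1+1=2, 1+4=5, 1+5=6
a = 2: 2+1=3, 2+4=6, 2+5=7
a = 3: 3+1=4, 3+4=7, 3+5=8
a = 7: 7+1=8, 7+4=11, 7+5=12
A + B = {2, 3, 4, 5, 6, 7, 8, 11, 12}, so |A + B| = 9.
Verify: 9 ≥ 6? Yes ✓.

CD lower bound = 6, actual |A + B| = 9.


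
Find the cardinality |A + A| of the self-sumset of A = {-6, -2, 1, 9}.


A + A = {a + a' : a, a' ∈ A}; |A| = 4.
General bounds: 2|A| - 1 ≤ |A + A| ≤ |A|(|A|+1)/2, i.e. 7 ≤ |A + A| ≤ 10.
Lower bound 2|A|-1 is attained iff A is an arithmetic progression.
Enumerate sums a + a' for a ≤ a' (symmetric, so this suffices):
a = -6: -6+-6=-12, -6+-2=-8, -6+1=-5, -6+9=3
a = -2: -2+-2=-4, -2+1=-1, -2+9=7
a = 1: 1+1=2, 1+9=10
a = 9: 9+9=18
Distinct sums: {-12, -8, -5, -4, -1, 2, 3, 7, 10, 18}
|A + A| = 10

|A + A| = 10


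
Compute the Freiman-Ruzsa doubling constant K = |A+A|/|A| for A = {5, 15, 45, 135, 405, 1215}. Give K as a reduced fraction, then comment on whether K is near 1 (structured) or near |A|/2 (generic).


|A| = 6.
Compute A + A by enumerating all 36 pairs.
A + A = {10, 20, 30, 50, 60, 90, 140, 150, 180, 270, 410, 420, 450, 540, 810, 1220, 1230, 1260, 1350, 1620, 2430}, so |A + A| = 21.
K = |A + A| / |A| = 21/6 = 7/2 ≈ 3.5000.
Reference: AP of size 6 gives K = 11/6 ≈ 1.8333; a fully generic set of size 6 gives K ≈ 3.5000.

|A| = 6, |A + A| = 21, K = 21/6 = 7/2.


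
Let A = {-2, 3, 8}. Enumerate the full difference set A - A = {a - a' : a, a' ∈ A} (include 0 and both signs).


A - A = {a - a' : a, a' ∈ A}.
Compute a - a' for each ordered pair (a, a'):
a = -2: -2--2=0, -2-3=-5, -2-8=-10
a = 3: 3--2=5, 3-3=0, 3-8=-5
a = 8: 8--2=10, 8-3=5, 8-8=0
Collecting distinct values (and noting 0 appears from a-a):
A - A = {-10, -5, 0, 5, 10}
|A - A| = 5

A - A = {-10, -5, 0, 5, 10}


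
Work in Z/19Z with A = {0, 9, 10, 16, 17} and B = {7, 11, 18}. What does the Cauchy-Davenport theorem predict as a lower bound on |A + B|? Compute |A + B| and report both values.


Cauchy-Davenport: |A + B| ≥ min(p, |A| + |B| - 1) for A, B nonempty in Z/pZ.
|A| = 5, |B| = 3, p = 19.
CD lower bound = min(19, 5 + 3 - 1) = min(19, 7) = 7.
Compute A + B mod 19 directly:
a = 0: 0+7=7, 0+11=11, 0+18=18
a = 9: 9+7=16, 9+11=1, 9+18=8
a = 10: 10+7=17, 10+11=2, 10+18=9
a = 16: 16+7=4, 16+11=8, 16+18=15
a = 17: 17+7=5, 17+11=9, 17+18=16
A + B = {1, 2, 4, 5, 7, 8, 9, 11, 15, 16, 17, 18}, so |A + B| = 12.
Verify: 12 ≥ 7? Yes ✓.

CD lower bound = 7, actual |A + B| = 12.


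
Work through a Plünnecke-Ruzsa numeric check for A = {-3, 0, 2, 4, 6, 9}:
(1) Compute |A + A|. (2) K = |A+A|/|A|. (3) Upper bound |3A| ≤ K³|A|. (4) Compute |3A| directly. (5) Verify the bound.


|A| = 6.
Step 1: Compute A + A by enumerating all 36 pairs.
A + A = {-6, -3, -1, 0, 1, 2, 3, 4, 6, 8, 9, 10, 11, 12, 13, 15, 18}, so |A + A| = 17.
Step 2: Doubling constant K = |A + A|/|A| = 17/6 = 17/6 ≈ 2.8333.
Step 3: Plünnecke-Ruzsa gives |3A| ≤ K³·|A| = (2.8333)³ · 6 ≈ 136.4722.
Step 4: Compute 3A = A + A + A directly by enumerating all triples (a,b,c) ∈ A³; |3A| = 31.
Step 5: Check 31 ≤ 136.4722? Yes ✓.

K = 17/6, Plünnecke-Ruzsa bound K³|A| ≈ 136.4722, |3A| = 31, inequality holds.


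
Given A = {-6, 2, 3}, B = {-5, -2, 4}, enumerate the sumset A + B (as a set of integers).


A + B = {a + b : a ∈ A, b ∈ B}.
Enumerate all |A|·|B| = 3·3 = 9 pairs (a, b) and collect distinct sums.
a = -6: -6+-5=-11, -6+-2=-8, -6+4=-2
a = 2: 2+-5=-3, 2+-2=0, 2+4=6
a = 3: 3+-5=-2, 3+-2=1, 3+4=7
Collecting distinct sums: A + B = {-11, -8, -3, -2, 0, 1, 6, 7}
|A + B| = 8

A + B = {-11, -8, -3, -2, 0, 1, 6, 7}


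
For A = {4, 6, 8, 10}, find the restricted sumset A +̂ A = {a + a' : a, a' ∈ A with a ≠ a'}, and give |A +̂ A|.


Restricted sumset: A +̂ A = {a + a' : a ∈ A, a' ∈ A, a ≠ a'}.
Equivalently, take A + A and drop any sum 2a that is achievable ONLY as a + a for a ∈ A (i.e. sums representable only with equal summands).
Enumerate pairs (a, a') with a < a' (symmetric, so each unordered pair gives one sum; this covers all a ≠ a'):
  4 + 6 = 10
  4 + 8 = 12
  4 + 10 = 14
  6 + 8 = 14
  6 + 10 = 16
  8 + 10 = 18
Collected distinct sums: {10, 12, 14, 16, 18}
|A +̂ A| = 5
(Reference bound: |A +̂ A| ≥ 2|A| - 3 for |A| ≥ 2, with |A| = 4 giving ≥ 5.)

|A +̂ A| = 5


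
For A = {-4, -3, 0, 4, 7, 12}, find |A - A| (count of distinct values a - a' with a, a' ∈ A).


A - A = {a - a' : a, a' ∈ A}; |A| = 6.
Bounds: 2|A|-1 ≤ |A - A| ≤ |A|² - |A| + 1, i.e. 11 ≤ |A - A| ≤ 31.
Note: 0 ∈ A - A always (from a - a). The set is symmetric: if d ∈ A - A then -d ∈ A - A.
Enumerate nonzero differences d = a - a' with a > a' (then include -d):
Positive differences: {1, 3, 4, 5, 7, 8, 10, 11, 12, 15, 16}
Full difference set: {0} ∪ (positive diffs) ∪ (negative diffs).
|A - A| = 1 + 2·11 = 23 (matches direct enumeration: 23).

|A - A| = 23


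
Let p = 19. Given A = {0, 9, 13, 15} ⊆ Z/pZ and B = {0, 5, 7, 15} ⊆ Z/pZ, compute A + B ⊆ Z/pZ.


Work in Z/19Z: reduce every sum a + b modulo 19.
Enumerate all 16 pairs:
a = 0: 0+0=0, 0+5=5, 0+7=7, 0+15=15
a = 9: 9+0=9, 9+5=14, 9+7=16, 9+15=5
a = 13: 13+0=13, 13+5=18, 13+7=1, 13+15=9
a = 15: 15+0=15, 15+5=1, 15+7=3, 15+15=11
Distinct residues collected: {0, 1, 3, 5, 7, 9, 11, 13, 14, 15, 16, 18}
|A + B| = 12 (out of 19 total residues).

A + B = {0, 1, 3, 5, 7, 9, 11, 13, 14, 15, 16, 18}


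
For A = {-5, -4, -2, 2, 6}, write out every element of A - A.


A - A = {a - a' : a, a' ∈ A}.
Compute a - a' for each ordered pair (a, a'):
a = -5: -5--5=0, -5--4=-1, -5--2=-3, -5-2=-7, -5-6=-11
a = -4: -4--5=1, -4--4=0, -4--2=-2, -4-2=-6, -4-6=-10
a = -2: -2--5=3, -2--4=2, -2--2=0, -2-2=-4, -2-6=-8
a = 2: 2--5=7, 2--4=6, 2--2=4, 2-2=0, 2-6=-4
a = 6: 6--5=11, 6--4=10, 6--2=8, 6-2=4, 6-6=0
Collecting distinct values (and noting 0 appears from a-a):
A - A = {-11, -10, -8, -7, -6, -4, -3, -2, -1, 0, 1, 2, 3, 4, 6, 7, 8, 10, 11}
|A - A| = 19

A - A = {-11, -10, -8, -7, -6, -4, -3, -2, -1, 0, 1, 2, 3, 4, 6, 7, 8, 10, 11}


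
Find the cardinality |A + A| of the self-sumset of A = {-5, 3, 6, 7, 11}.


A + A = {a + a' : a, a' ∈ A}; |A| = 5.
General bounds: 2|A| - 1 ≤ |A + A| ≤ |A|(|A|+1)/2, i.e. 9 ≤ |A + A| ≤ 15.
Lower bound 2|A|-1 is attained iff A is an arithmetic progression.
Enumerate sums a + a' for a ≤ a' (symmetric, so this suffices):
a = -5: -5+-5=-10, -5+3=-2, -5+6=1, -5+7=2, -5+11=6
a = 3: 3+3=6, 3+6=9, 3+7=10, 3+11=14
a = 6: 6+6=12, 6+7=13, 6+11=17
a = 7: 7+7=14, 7+11=18
a = 11: 11+11=22
Distinct sums: {-10, -2, 1, 2, 6, 9, 10, 12, 13, 14, 17, 18, 22}
|A + A| = 13

|A + A| = 13


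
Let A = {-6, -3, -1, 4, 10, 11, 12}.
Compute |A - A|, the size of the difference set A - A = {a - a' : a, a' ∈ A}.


A - A = {a - a' : a, a' ∈ A}; |A| = 7.
Bounds: 2|A|-1 ≤ |A - A| ≤ |A|² - |A| + 1, i.e. 13 ≤ |A - A| ≤ 43.
Note: 0 ∈ A - A always (from a - a). The set is symmetric: if d ∈ A - A then -d ∈ A - A.
Enumerate nonzero differences d = a - a' with a > a' (then include -d):
Positive differences: {1, 2, 3, 5, 6, 7, 8, 10, 11, 12, 13, 14, 15, 16, 17, 18}
Full difference set: {0} ∪ (positive diffs) ∪ (negative diffs).
|A - A| = 1 + 2·16 = 33 (matches direct enumeration: 33).

|A - A| = 33


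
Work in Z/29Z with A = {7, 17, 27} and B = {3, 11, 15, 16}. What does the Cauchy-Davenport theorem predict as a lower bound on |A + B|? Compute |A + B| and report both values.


Cauchy-Davenport: |A + B| ≥ min(p, |A| + |B| - 1) for A, B nonempty in Z/pZ.
|A| = 3, |B| = 4, p = 29.
CD lower bound = min(29, 3 + 4 - 1) = min(29, 6) = 6.
Compute A + B mod 29 directly:
a = 7: 7+3=10, 7+11=18, 7+15=22, 7+16=23
a = 17: 17+3=20, 17+11=28, 17+15=3, 17+16=4
a = 27: 27+3=1, 27+11=9, 27+15=13, 27+16=14
A + B = {1, 3, 4, 9, 10, 13, 14, 18, 20, 22, 23, 28}, so |A + B| = 12.
Verify: 12 ≥ 6? Yes ✓.

CD lower bound = 6, actual |A + B| = 12.


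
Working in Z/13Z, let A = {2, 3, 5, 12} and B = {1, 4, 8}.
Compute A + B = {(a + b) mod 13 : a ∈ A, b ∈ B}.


Work in Z/13Z: reduce every sum a + b modulo 13.
Enumerate all 12 pairs:
a = 2: 2+1=3, 2+4=6, 2+8=10
a = 3: 3+1=4, 3+4=7, 3+8=11
a = 5: 5+1=6, 5+4=9, 5+8=0
a = 12: 12+1=0, 12+4=3, 12+8=7
Distinct residues collected: {0, 3, 4, 6, 7, 9, 10, 11}
|A + B| = 8 (out of 13 total residues).

A + B = {0, 3, 4, 6, 7, 9, 10, 11}


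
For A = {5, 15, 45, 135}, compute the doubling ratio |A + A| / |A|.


|A| = 4.
Compute A + A by enumerating all 16 pairs.
A + A = {10, 20, 30, 50, 60, 90, 140, 150, 180, 270}, so |A + A| = 10.
K = |A + A| / |A| = 10/4 = 5/2 ≈ 2.5000.
Reference: AP of size 4 gives K = 7/4 ≈ 1.7500; a fully generic set of size 4 gives K ≈ 2.5000.

|A| = 4, |A + A| = 10, K = 10/4 = 5/2.
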